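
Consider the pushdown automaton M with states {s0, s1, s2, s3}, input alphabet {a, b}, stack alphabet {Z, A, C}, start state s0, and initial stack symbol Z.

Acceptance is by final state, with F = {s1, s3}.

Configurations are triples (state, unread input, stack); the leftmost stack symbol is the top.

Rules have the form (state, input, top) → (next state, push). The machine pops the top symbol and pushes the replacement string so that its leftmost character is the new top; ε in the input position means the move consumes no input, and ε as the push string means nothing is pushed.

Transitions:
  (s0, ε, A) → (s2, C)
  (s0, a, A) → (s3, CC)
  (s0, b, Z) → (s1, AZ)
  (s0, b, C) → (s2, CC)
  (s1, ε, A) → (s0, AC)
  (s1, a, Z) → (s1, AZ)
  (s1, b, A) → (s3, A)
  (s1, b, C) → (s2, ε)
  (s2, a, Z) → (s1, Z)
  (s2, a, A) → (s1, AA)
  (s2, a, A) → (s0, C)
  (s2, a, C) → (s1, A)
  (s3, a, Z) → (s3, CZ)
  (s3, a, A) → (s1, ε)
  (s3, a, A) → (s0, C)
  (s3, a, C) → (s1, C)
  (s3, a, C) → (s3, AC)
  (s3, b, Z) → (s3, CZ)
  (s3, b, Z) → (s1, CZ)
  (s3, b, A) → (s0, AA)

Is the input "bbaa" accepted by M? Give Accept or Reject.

Accept

One accepting computation: (s0, bbaa, Z) ⊢ (s1, baa, AZ) ⊢ (s3, aa, AZ) ⊢ (s1, a, Z) ⊢ (s1, ε, AZ)
All input consumed and state s1 ∈ F.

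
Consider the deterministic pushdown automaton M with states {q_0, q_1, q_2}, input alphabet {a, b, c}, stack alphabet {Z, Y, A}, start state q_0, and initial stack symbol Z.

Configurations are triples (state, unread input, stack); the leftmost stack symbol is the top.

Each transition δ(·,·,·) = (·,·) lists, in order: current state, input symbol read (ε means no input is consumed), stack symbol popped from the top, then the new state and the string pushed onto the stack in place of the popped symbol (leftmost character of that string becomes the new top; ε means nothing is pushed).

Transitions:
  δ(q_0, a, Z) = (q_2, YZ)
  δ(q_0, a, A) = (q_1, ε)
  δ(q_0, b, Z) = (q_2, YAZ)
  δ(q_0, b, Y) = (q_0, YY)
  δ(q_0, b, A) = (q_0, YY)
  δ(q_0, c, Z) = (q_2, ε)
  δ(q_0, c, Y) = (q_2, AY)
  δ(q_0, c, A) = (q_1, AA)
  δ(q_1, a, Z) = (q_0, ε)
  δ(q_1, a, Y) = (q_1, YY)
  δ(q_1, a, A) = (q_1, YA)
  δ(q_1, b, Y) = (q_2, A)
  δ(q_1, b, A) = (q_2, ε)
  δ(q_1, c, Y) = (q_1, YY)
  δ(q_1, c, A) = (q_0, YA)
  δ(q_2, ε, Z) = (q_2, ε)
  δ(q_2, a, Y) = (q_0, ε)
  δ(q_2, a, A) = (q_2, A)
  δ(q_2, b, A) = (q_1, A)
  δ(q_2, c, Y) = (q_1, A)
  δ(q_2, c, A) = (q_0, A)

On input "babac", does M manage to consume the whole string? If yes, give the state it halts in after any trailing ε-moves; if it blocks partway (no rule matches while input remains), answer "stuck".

(q_0, babac, Z)
  read b, top Z: go to q_2, push YAZ → (q_2, abac, YAZ)
  read a, top Y: go to q_0, push ε → (q_0, bac, AZ)
  read b, top A: go to q_0, push YY → (q_0, ac, YYZ)
No transition for (q_0, a, top Y); M blocks with input ac remaining.

stuck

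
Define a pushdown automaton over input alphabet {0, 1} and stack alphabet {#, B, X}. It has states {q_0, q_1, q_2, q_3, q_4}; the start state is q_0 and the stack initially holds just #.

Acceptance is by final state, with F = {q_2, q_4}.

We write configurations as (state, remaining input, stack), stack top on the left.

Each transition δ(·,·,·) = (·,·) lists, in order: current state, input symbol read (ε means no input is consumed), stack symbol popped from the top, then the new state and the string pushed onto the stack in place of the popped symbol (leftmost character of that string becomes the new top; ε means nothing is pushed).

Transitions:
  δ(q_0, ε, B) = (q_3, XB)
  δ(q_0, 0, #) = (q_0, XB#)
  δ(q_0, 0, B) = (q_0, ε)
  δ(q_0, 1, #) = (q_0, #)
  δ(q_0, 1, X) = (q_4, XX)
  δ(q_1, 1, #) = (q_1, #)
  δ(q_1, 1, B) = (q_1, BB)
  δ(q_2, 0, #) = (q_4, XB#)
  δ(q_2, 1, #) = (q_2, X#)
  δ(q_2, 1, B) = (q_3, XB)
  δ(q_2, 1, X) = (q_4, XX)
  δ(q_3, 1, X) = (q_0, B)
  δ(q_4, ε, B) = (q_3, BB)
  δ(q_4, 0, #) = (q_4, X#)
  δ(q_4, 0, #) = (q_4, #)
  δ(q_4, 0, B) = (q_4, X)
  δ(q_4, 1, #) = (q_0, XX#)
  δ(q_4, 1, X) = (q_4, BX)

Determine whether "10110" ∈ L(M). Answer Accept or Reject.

One accepting computation: (q_0, 10110, #) ⊢ (q_0, 0110, #) ⊢ (q_0, 110, XB#) ⊢ (q_4, 10, XXB#) ⊢ (q_4, 0, BXXB#) ⊢ (q_4, ε, XXXB#)
All input consumed and state q_4 ∈ F.

Accept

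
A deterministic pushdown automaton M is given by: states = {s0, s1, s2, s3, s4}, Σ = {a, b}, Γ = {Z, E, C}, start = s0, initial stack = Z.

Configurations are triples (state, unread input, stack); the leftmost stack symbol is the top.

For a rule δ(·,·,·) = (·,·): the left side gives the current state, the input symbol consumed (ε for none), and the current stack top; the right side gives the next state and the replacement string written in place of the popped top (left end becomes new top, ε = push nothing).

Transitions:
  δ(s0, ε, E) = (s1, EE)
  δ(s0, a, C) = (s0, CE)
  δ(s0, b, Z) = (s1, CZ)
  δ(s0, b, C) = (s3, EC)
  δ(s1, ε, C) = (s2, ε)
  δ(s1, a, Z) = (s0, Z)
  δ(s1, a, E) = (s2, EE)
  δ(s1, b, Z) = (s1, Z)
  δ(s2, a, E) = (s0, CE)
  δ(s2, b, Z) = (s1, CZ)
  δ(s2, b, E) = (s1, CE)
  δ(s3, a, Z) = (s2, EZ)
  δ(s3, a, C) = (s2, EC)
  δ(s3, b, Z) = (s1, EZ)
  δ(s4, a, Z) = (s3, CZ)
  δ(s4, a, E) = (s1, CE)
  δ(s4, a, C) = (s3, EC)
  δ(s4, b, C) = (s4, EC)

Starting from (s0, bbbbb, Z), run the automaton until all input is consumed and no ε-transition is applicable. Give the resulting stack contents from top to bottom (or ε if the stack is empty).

(s0, bbbbb, Z)
  read b, top Z: go to s1, push CZ → (s1, bbbb, CZ)
  ε-move, top C: go to s2, push ε → (s2, bbbb, Z)
  read b, top Z: go to s1, push CZ → (s1, bbb, CZ)
  ε-move, top C: go to s2, push ε → (s2, bbb, Z)
  read b, top Z: go to s1, push CZ → (s1, bb, CZ)
  ε-move, top C: go to s2, push ε → (s2, bb, Z)
  read b, top Z: go to s1, push CZ → (s1, b, CZ)
  ε-move, top C: go to s2, push ε → (s2, b, Z)
  read b, top Z: go to s1, push CZ → (s1, ε, CZ)
  ε-move, top C: go to s2, push ε → (s2, ε, Z)
All input consumed in state s2 with stack Z.

Z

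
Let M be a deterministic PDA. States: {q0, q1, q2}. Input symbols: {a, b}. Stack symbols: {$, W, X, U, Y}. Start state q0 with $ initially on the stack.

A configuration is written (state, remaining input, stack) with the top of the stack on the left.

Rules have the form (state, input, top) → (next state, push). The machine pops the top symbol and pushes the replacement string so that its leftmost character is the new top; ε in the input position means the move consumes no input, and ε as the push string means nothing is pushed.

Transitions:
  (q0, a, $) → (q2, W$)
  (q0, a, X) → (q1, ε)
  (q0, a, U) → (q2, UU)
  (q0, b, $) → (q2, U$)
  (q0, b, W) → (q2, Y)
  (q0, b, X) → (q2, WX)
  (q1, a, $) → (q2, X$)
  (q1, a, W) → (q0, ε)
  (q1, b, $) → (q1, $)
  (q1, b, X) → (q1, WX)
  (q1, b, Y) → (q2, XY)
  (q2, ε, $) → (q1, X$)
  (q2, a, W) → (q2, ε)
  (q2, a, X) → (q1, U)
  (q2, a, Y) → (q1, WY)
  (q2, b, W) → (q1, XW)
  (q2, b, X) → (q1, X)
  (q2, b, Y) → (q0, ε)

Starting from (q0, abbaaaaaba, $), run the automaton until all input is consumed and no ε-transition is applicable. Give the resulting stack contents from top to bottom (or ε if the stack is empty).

(q0, abbaaaaaba, $)
  read a, top $: go to q2, push W$ → (q2, bbaaaaaba, W$)
  read b, top W: go to q1, push XW → (q1, baaaaaba, XW$)
  read b, top X: go to q1, push WX → (q1, aaaaaba, WXW$)
  read a, top W: go to q0, push ε → (q0, aaaaba, XW$)
  read a, top X: go to q1, push ε → (q1, aaaba, W$)
  read a, top W: go to q0, push ε → (q0, aaba, $)
  read a, top $: go to q2, push W$ → (q2, aba, W$)
  read a, top W: go to q2, push ε → (q2, ba, $)
  ε-move, top $: go to q1, push X$ → (q1, ba, X$)
  read b, top X: go to q1, push WX → (q1, a, WX$)
  read a, top W: go to q0, push ε → (q0, ε, X$)
All input consumed in state q0 with stack X$.

X$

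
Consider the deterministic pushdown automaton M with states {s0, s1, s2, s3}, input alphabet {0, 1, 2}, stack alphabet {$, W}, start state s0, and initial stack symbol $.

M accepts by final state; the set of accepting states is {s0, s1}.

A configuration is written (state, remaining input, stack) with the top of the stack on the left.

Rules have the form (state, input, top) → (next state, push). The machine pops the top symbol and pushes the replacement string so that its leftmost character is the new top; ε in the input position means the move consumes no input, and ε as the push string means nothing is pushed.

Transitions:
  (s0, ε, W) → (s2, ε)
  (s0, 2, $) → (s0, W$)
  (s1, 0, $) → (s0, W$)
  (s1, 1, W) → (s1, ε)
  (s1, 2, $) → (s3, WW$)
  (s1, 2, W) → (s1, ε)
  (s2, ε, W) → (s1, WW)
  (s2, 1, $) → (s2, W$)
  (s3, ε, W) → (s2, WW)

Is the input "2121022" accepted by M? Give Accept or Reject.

Reject

(s0, 2121022, $)
  read 2, top $: go to s0, push W$ → (s0, 121022, W$)
  ε-move, top W: go to s2, push ε → (s2, 121022, $)
  read 1, top $: go to s2, push W$ → (s2, 21022, W$)
  ε-move, top W: go to s1, push WW → (s1, 21022, WW$)
  read 2, top W: go to s1, push ε → (s1, 1022, W$)
  read 1, top W: go to s1, push ε → (s1, 022, $)
  read 0, top $: go to s0, push W$ → (s0, 22, W$)
  ε-move, top W: go to s2, push ε → (s2, 22, $)
No transition applies at (s2, 22, $); input not fully consumed.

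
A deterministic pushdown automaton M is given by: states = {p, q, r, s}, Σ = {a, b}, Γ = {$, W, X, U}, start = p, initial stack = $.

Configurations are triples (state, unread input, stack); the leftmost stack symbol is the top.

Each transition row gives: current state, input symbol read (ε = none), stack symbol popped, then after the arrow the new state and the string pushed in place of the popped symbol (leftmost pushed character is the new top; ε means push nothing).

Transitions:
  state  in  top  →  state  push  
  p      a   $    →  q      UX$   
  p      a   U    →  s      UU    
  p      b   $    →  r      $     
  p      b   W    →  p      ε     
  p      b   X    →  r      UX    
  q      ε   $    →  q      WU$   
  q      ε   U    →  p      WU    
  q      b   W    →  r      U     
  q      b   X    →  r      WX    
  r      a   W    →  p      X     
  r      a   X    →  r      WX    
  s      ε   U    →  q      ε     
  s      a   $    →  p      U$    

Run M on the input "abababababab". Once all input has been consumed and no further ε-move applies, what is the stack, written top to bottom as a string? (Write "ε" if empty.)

(p, abababababab, $) ⊢ (q, bababababab, UX$) ⊢ (p, bababababab, WUX$) ⊢ (p, ababababab, UX$) ⊢ (s, babababab, UUX$) ⊢ (q, babababab, UX$) ⊢ (p, babababab, WUX$) ⊢ (p, abababab, UX$) ⊢ (s, bababab, UUX$) ⊢ (q, bababab, UX$) ⊢ (p, bababab, WUX$) ⊢ (p, ababab, UX$) ⊢ (s, babab, UUX$) ⊢ (q, babab, UX$) ⊢ (p, babab, WUX$) ⊢ (p, abab, UX$) ⊢ (s, bab, UUX$) ⊢ (q, bab, UX$) ⊢ (p, bab, WUX$) ⊢ (p, ab, UX$) ⊢ (s, b, UUX$) ⊢ (q, b, UX$) ⊢ (p, b, WUX$) ⊢ (p, ε, UX$)
All input consumed in state p with stack UX$.

UX$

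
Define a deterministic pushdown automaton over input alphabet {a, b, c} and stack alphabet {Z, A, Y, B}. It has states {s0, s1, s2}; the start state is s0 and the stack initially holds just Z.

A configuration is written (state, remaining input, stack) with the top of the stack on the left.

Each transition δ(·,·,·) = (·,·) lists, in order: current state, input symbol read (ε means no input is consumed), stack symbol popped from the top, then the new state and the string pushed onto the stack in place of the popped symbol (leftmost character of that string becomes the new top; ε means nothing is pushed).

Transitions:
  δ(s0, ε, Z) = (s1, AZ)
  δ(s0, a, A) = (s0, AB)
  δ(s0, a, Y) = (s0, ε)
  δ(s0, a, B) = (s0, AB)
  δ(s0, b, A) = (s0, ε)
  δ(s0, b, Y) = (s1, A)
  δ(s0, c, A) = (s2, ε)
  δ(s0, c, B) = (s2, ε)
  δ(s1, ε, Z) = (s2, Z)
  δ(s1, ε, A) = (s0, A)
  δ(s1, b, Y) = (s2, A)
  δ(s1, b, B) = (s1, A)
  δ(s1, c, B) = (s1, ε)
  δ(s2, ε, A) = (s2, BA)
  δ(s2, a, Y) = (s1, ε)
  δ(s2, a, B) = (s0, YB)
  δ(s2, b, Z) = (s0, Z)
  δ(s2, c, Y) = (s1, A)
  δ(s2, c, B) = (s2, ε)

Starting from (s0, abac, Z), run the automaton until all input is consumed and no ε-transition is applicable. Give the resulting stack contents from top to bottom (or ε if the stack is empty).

(s0, abac, Z)
  ε-move, top Z: go to s1, push AZ → (s1, abac, AZ)
  ε-move, top A: go to s0, push A → (s0, abac, AZ)
  read a, top A: go to s0, push AB → (s0, bac, ABZ)
  read b, top A: go to s0, push ε → (s0, ac, BZ)
  read a, top B: go to s0, push AB → (s0, c, ABZ)
  read c, top A: go to s2, push ε → (s2, ε, BZ)
All input consumed in state s2 with stack BZ.

BZ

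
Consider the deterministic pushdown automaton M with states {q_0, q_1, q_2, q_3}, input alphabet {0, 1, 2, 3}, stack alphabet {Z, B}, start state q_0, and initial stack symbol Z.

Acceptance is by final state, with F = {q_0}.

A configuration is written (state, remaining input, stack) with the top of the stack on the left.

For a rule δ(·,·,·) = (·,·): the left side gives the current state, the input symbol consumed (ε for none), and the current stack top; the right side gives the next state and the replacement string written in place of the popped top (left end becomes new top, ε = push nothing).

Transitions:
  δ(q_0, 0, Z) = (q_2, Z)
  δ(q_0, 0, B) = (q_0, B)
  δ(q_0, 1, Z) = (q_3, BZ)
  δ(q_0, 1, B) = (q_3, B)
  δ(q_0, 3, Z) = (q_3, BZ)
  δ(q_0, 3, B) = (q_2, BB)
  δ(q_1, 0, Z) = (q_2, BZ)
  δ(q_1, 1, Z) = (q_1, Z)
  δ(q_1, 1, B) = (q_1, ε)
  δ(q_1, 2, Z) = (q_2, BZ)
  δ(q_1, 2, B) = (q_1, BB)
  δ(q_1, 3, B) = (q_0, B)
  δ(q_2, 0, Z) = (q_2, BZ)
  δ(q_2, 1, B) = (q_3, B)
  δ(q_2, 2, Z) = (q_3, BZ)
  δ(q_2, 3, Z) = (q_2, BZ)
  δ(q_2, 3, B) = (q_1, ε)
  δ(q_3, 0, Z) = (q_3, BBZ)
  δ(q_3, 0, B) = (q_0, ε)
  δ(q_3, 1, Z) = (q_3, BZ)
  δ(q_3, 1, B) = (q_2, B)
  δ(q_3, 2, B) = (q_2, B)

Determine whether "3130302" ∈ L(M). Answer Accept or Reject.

(q_0, 3130302, Z)
  read 3, top Z: go to q_3, push BZ → (q_3, 130302, BZ)
  read 1, top B: go to q_2, push B → (q_2, 30302, BZ)
  read 3, top B: go to q_1, push ε → (q_1, 0302, Z)
  read 0, top Z: go to q_2, push BZ → (q_2, 302, BZ)
  read 3, top B: go to q_1, push ε → (q_1, 02, Z)
  read 0, top Z: go to q_2, push BZ → (q_2, 2, BZ)
No transition applies at (q_2, 2, BZ); input not fully consumed.

Reject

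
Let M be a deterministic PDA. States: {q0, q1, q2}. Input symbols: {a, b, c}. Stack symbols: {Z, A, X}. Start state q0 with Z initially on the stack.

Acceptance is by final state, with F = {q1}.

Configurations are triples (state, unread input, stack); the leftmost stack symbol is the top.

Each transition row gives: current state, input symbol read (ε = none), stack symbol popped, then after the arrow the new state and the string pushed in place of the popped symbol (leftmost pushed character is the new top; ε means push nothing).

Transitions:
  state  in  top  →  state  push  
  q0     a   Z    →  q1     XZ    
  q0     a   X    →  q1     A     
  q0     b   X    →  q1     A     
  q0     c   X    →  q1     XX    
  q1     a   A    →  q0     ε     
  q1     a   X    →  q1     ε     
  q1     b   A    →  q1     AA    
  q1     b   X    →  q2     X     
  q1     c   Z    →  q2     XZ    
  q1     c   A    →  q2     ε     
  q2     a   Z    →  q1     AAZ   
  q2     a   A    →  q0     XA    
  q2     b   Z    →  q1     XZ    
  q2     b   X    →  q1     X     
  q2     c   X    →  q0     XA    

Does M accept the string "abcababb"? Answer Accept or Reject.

Reject

(q0, abcababb, Z) ⊢ (q1, bcababb, XZ) ⊢ (q2, cababb, XZ) ⊢ (q0, ababb, XAZ) ⊢ (q1, babb, AAZ) ⊢ (q1, abb, AAAZ) ⊢ (q0, bb, AAZ)
No transition applies at (q0, bb, AAZ); input not fully consumed.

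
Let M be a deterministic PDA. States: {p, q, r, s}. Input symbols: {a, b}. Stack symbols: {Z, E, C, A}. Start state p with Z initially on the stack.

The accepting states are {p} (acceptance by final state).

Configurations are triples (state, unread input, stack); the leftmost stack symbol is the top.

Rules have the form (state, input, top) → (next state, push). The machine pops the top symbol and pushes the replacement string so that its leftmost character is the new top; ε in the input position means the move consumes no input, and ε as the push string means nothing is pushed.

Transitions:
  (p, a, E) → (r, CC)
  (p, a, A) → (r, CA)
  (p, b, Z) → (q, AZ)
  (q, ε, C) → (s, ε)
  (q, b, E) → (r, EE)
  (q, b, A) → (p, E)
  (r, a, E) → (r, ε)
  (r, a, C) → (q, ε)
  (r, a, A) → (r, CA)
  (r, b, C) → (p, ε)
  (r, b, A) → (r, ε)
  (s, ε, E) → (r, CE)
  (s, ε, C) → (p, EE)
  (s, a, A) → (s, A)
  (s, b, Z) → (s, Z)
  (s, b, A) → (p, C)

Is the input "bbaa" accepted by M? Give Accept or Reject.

Reject

(p, bbaa, Z)
  read b, top Z: go to q, push AZ → (q, baa, AZ)
  read b, top A: go to p, push E → (p, aa, EZ)
  read a, top E: go to r, push CC → (r, a, CCZ)
  read a, top C: go to q, push ε → (q, ε, CZ)
  ε-move, top C: go to s, push ε → (s, ε, Z)
All input consumed; state s ∉ F and no further ε-move applies.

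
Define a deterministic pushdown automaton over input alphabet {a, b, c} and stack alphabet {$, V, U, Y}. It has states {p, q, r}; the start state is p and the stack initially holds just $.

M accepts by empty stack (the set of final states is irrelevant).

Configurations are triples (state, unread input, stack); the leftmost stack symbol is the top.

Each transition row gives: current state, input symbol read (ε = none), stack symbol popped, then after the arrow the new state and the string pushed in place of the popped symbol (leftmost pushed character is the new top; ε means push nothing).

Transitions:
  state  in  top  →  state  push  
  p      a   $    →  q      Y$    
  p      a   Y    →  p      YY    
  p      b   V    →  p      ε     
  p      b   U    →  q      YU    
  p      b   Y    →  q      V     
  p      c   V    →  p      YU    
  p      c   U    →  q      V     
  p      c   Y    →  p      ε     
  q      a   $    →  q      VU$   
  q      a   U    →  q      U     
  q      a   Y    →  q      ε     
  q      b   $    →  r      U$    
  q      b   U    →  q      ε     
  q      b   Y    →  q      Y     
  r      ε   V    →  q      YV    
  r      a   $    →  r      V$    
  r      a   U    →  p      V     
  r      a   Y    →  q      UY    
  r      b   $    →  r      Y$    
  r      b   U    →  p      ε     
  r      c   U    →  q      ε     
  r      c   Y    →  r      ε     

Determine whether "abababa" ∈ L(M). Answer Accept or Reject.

Reject

(p, abababa, $)
  read a, top $: go to q, push Y$ → (q, bababa, Y$)
  read b, top Y: go to q, push Y → (q, ababa, Y$)
  read a, top Y: go to q, push ε → (q, baba, $)
  read b, top $: go to r, push U$ → (r, aba, U$)
  read a, top U: go to p, push V → (p, ba, V$)
  read b, top V: go to p, push ε → (p, a, $)
  read a, top $: go to q, push Y$ → (q, ε, Y$)
All input consumed; stack is Y$, not empty, and no further ε-move applies.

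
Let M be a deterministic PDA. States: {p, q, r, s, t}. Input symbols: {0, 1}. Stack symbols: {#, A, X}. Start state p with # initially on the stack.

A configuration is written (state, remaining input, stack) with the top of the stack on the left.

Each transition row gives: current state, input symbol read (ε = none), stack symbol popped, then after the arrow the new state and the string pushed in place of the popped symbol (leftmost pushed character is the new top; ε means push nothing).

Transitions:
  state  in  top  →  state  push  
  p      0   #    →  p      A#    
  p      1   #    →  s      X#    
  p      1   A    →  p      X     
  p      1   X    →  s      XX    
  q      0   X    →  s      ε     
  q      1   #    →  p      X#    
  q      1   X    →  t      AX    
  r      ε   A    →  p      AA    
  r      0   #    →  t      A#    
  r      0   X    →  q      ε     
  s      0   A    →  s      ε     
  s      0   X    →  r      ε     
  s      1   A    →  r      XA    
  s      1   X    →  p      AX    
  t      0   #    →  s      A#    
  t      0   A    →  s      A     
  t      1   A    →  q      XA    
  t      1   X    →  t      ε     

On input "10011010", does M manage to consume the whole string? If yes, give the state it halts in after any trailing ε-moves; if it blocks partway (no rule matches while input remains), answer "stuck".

q

(p, 10011010, #)
  read 1, top #: go to s, push X# → (s, 0011010, X#)
  read 0, top X: go to r, push ε → (r, 011010, #)
  read 0, top #: go to t, push A# → (t, 11010, A#)
  read 1, top A: go to q, push XA → (q, 1010, XA#)
  read 1, top X: go to t, push AX → (t, 010, AXA#)
  read 0, top A: go to s, push A → (s, 10, AXA#)
  read 1, top A: go to r, push XA → (r, 0, XAXA#)
  read 0, top X: go to q, push ε → (q, ε, AXA#)
All input consumed; M is in state q.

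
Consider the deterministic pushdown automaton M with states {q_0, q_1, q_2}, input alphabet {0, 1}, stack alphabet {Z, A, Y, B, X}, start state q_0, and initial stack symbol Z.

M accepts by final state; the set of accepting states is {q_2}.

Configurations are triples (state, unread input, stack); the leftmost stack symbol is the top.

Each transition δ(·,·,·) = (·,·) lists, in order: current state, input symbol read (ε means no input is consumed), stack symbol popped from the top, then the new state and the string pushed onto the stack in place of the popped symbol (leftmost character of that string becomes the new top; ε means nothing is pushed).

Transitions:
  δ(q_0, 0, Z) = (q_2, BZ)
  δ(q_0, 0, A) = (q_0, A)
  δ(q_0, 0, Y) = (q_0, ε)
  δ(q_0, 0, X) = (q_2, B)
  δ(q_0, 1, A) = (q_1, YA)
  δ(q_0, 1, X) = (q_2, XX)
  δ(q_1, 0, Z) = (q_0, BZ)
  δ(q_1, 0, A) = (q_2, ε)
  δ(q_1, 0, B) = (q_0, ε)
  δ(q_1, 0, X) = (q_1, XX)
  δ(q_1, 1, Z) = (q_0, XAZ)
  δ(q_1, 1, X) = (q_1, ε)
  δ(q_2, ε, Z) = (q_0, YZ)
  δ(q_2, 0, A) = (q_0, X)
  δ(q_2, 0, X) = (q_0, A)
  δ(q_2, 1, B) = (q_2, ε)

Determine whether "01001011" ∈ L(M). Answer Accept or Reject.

(q_0, 01001011, Z)
  read 0, top Z: go to q_2, push BZ → (q_2, 1001011, BZ)
  read 1, top B: go to q_2, push ε → (q_2, 001011, Z)
  ε-move, top Z: go to q_0, push YZ → (q_0, 001011, YZ)
  read 0, top Y: go to q_0, push ε → (q_0, 01011, Z)
  read 0, top Z: go to q_2, push BZ → (q_2, 1011, BZ)
  read 1, top B: go to q_2, push ε → (q_2, 011, Z)
  ε-move, top Z: go to q_0, push YZ → (q_0, 011, YZ)
  read 0, top Y: go to q_0, push ε → (q_0, 11, Z)
No transition applies at (q_0, 11, Z); input not fully consumed.

Reject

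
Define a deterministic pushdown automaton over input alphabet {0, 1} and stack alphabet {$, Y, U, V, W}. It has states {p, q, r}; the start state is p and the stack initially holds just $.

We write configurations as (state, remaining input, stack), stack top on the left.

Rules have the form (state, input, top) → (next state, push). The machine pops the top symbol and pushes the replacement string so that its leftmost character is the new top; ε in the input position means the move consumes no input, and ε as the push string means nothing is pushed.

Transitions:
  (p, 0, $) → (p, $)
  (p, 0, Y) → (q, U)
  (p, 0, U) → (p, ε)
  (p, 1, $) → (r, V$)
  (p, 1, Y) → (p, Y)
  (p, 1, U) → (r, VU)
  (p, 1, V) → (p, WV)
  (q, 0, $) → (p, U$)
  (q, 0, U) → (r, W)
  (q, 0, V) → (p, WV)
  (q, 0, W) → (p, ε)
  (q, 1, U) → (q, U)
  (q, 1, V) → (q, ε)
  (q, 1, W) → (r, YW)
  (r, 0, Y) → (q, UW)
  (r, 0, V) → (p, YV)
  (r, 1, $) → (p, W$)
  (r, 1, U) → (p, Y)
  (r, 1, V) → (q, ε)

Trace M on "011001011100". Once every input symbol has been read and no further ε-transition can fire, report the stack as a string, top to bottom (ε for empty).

WV$

(p, 011001011100, $)
  read 0, top $: go to p, push $ → (p, 11001011100, $)
  read 1, top $: go to r, push V$ → (r, 1001011100, V$)
  read 1, top V: go to q, push ε → (q, 001011100, $)
  read 0, top $: go to p, push U$ → (p, 01011100, U$)
  read 0, top U: go to p, push ε → (p, 1011100, $)
  read 1, top $: go to r, push V$ → (r, 011100, V$)
  read 0, top V: go to p, push YV → (p, 11100, YV$)
  read 1, top Y: go to p, push Y → (p, 1100, YV$)
  read 1, top Y: go to p, push Y → (p, 100, YV$)
  read 1, top Y: go to p, push Y → (p, 00, YV$)
  read 0, top Y: go to q, push U → (q, 0, UV$)
  read 0, top U: go to r, push W → (r, ε, WV$)
All input consumed in state r with stack WV$.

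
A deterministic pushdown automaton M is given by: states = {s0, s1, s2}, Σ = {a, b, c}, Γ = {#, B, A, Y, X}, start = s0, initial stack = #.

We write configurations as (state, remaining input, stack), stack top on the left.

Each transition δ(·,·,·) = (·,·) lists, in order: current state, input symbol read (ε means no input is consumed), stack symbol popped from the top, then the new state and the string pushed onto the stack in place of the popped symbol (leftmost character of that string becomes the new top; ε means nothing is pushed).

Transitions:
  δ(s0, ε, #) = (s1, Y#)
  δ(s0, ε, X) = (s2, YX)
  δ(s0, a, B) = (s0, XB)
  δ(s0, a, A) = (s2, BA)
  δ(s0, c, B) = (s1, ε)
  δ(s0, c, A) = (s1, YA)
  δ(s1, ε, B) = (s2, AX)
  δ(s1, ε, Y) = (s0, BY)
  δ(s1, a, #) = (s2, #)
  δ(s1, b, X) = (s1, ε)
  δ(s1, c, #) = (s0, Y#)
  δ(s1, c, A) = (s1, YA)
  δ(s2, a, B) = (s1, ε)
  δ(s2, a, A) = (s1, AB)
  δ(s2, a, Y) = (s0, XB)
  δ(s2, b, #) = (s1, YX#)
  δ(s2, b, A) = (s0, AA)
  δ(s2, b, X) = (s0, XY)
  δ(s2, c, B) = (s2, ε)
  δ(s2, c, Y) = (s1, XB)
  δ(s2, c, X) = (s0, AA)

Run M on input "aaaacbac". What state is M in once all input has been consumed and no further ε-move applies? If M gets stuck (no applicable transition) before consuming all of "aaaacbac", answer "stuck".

(s0, aaaacbac, #)
  ε-move, top #: go to s1, push Y# → (s1, aaaacbac, Y#)
  ε-move, top Y: go to s0, push BY → (s0, aaaacbac, BY#)
  read a, top B: go to s0, push XB → (s0, aaacbac, XBY#)
  ε-move, top X: go to s2, push YX → (s2, aaacbac, YXBY#)
  read a, top Y: go to s0, push XB → (s0, aacbac, XBXBY#)
  ε-move, top X: go to s2, push YX → (s2, aacbac, YXBXBY#)
  read a, top Y: go to s0, push XB → (s0, acbac, XBXBXBY#)
  ε-move, top X: go to s2, push YX → (s2, acbac, YXBXBXBY#)
  read a, top Y: go to s0, push XB → (s0, cbac, XBXBXBXBY#)
  ε-move, top X: go to s2, push YX → (s2, cbac, YXBXBXBXBY#)
  read c, top Y: go to s1, push XB → (s1, bac, XBXBXBXBXBY#)
  read b, top X: go to s1, push ε → (s1, ac, BXBXBXBXBY#)
  ε-move, top B: go to s2, push AX → (s2, ac, AXXBXBXBXBY#)
  read a, top A: go to s1, push AB → (s1, c, ABXXBXBXBXBY#)
  read c, top A: go to s1, push YA → (s1, ε, YABXXBXBXBXBY#)
  ε-move, top Y: go to s0, push BY → (s0, ε, BYABXXBXBXBXBY#)
All input consumed; M is in state s0.

s0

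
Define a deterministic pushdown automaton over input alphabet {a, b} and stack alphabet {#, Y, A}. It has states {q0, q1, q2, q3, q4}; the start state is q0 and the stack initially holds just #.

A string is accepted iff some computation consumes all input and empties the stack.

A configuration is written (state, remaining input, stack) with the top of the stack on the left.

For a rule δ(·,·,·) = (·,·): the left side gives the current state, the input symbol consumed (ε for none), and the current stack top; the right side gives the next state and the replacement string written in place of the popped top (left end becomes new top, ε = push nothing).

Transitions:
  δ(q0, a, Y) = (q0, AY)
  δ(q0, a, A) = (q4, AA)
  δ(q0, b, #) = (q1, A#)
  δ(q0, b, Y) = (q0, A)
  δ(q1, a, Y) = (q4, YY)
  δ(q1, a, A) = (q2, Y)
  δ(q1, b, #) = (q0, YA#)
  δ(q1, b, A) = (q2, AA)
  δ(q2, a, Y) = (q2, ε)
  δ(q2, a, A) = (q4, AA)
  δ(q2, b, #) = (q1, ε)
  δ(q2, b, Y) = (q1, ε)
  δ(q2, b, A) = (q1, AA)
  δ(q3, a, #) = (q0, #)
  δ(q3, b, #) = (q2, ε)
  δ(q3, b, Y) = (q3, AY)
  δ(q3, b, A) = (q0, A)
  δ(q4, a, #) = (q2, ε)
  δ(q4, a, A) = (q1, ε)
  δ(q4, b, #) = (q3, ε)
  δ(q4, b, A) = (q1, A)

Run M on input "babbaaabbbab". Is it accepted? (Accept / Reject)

Reject

(q0, babbaaabbbab, #)
  read b, top #: go to q1, push A# → (q1, abbaaabbbab, A#)
  read a, top A: go to q2, push Y → (q2, bbaaabbbab, Y#)
  read b, top Y: go to q1, push ε → (q1, baaabbbab, #)
  read b, top #: go to q0, push YA# → (q0, aaabbbab, YA#)
  read a, top Y: go to q0, push AY → (q0, aabbbab, AYA#)
  read a, top A: go to q4, push AA → (q4, abbbab, AAYA#)
  read a, top A: go to q1, push ε → (q1, bbbab, AYA#)
  read b, top A: go to q2, push AA → (q2, bbab, AAYA#)
  read b, top A: go to q1, push AA → (q1, bab, AAAYA#)
  read b, top A: go to q2, push AA → (q2, ab, AAAAYA#)
  read a, top A: go to q4, push AA → (q4, b, AAAAAYA#)
  read b, top A: go to q1, push A → (q1, ε, AAAAAYA#)
All input consumed; stack is AAAAAYA#, not empty, and no further ε-move applies.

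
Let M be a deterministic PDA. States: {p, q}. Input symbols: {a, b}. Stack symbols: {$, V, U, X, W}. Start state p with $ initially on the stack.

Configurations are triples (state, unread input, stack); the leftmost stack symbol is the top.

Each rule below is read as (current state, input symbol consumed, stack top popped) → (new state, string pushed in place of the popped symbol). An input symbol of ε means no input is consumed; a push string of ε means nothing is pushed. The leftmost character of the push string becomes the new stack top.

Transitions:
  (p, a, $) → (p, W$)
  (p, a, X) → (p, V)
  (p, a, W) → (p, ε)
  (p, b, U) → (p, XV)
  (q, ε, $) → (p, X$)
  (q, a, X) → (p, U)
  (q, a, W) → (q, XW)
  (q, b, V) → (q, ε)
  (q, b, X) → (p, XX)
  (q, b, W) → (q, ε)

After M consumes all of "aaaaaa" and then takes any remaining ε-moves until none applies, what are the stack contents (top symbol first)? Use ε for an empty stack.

(p, aaaaaa, $)
  read a, top $: go to p, push W$ → (p, aaaaa, W$)
  read a, top W: go to p, push ε → (p, aaaa, $)
  read a, top $: go to p, push W$ → (p, aaa, W$)
  read a, top W: go to p, push ε → (p, aa, $)
  read a, top $: go to p, push W$ → (p, a, W$)
  read a, top W: go to p, push ε → (p, ε, $)
All input consumed in state p with stack $.

$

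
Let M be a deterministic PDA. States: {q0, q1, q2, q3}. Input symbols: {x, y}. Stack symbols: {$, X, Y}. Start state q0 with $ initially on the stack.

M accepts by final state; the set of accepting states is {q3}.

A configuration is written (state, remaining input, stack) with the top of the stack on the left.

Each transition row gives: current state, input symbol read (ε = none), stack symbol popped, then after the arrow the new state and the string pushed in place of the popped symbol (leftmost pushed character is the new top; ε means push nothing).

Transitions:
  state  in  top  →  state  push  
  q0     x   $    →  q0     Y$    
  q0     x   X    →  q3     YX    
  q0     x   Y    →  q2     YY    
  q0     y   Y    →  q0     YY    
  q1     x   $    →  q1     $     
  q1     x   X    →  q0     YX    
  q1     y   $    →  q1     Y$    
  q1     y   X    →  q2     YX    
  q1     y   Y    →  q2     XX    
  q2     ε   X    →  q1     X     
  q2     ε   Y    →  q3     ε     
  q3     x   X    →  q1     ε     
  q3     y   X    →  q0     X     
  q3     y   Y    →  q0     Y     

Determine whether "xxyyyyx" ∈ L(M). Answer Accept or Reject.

Accept

(q0, xxyyyyx, $)
  read x, top $: go to q0, push Y$ → (q0, xyyyyx, Y$)
  read x, top Y: go to q2, push YY → (q2, yyyyx, YY$)
  ε-move, top Y: go to q3, push ε → (q3, yyyyx, Y$)
  read y, top Y: go to q0, push Y → (q0, yyyx, Y$)
  read y, top Y: go to q0, push YY → (q0, yyx, YY$)
  read y, top Y: go to q0, push YY → (q0, yx, YYY$)
  read y, top Y: go to q0, push YY → (q0, x, YYYY$)
  read x, top Y: go to q2, push YY → (q2, ε, YYYYY$)
  ε-move, top Y: go to q3, push ε → (q3, ε, YYYY$)
All input consumed; state q3 ∈ F.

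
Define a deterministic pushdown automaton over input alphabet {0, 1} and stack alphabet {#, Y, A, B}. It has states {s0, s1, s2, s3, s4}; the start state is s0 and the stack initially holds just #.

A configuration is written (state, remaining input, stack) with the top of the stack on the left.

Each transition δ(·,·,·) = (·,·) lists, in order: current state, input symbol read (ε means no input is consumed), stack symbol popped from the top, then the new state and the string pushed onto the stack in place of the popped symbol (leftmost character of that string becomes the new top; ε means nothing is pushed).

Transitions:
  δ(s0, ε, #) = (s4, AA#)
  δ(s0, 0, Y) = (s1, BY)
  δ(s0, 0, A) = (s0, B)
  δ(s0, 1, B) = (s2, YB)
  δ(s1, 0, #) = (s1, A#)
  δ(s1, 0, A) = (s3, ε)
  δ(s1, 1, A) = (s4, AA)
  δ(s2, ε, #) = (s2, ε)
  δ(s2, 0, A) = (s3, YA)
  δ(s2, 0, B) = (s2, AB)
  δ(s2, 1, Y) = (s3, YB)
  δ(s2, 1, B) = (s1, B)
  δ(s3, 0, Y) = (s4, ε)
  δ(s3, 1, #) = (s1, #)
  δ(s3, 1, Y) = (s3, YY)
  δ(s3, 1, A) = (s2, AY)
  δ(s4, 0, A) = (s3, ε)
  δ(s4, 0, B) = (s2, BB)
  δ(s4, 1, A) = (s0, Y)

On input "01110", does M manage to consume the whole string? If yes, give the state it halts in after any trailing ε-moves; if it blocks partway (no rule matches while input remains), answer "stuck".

(s0, 01110, #)
  ε-move, top #: go to s4, push AA# → (s4, 01110, AA#)
  read 0, top A: go to s3, push ε → (s3, 1110, A#)
  read 1, top A: go to s2, push AY → (s2, 110, AY#)
No transition for (s2, 1, top A); M blocks with input 110 remaining.

stuck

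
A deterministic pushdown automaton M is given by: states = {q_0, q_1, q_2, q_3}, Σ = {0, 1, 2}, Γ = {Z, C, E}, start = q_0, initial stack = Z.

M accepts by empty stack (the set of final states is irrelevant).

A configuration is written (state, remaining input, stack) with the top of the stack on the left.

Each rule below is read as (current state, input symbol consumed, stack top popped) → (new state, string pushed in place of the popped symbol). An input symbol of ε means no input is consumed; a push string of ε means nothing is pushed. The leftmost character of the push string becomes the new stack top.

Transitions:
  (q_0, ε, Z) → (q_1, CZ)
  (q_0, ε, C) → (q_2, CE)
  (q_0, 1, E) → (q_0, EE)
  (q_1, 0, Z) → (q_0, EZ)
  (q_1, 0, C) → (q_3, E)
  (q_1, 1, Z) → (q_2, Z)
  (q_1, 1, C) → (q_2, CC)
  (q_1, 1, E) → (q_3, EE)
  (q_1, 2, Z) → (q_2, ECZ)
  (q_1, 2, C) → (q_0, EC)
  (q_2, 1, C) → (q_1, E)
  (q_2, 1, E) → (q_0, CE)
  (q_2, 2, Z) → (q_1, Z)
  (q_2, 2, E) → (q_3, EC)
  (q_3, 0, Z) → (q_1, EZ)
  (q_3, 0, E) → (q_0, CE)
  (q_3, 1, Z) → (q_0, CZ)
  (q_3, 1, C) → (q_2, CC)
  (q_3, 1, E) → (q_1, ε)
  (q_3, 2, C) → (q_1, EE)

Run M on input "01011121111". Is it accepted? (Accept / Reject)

(q_0, 01011121111, Z)
  ε-move, top Z: go to q_1, push CZ → (q_1, 01011121111, CZ)
  read 0, top C: go to q_3, push E → (q_3, 1011121111, EZ)
  read 1, top E: go to q_1, push ε → (q_1, 011121111, Z)
  read 0, top Z: go to q_0, push EZ → (q_0, 11121111, EZ)
  read 1, top E: go to q_0, push EE → (q_0, 1121111, EEZ)
  read 1, top E: go to q_0, push EE → (q_0, 121111, EEEZ)
  read 1, top E: go to q_0, push EE → (q_0, 21111, EEEEZ)
No transition applies at (q_0, 21111, EEEEZ); input not fully consumed.

Reject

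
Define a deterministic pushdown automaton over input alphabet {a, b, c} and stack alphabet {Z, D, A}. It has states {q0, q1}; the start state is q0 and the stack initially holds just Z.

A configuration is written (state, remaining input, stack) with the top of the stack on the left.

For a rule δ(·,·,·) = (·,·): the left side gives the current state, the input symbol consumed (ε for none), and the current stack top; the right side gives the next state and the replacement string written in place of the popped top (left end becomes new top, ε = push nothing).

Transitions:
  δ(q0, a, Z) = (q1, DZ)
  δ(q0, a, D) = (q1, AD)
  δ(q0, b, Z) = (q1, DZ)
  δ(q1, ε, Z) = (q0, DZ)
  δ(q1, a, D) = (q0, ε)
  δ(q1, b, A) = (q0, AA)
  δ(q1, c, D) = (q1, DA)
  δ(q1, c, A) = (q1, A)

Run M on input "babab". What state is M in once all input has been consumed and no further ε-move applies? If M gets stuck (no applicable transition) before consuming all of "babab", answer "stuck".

(q0, babab, Z)
  read b, top Z: go to q1, push DZ → (q1, abab, DZ)
  read a, top D: go to q0, push ε → (q0, bab, Z)
  read b, top Z: go to q1, push DZ → (q1, ab, DZ)
  read a, top D: go to q0, push ε → (q0, b, Z)
  read b, top Z: go to q1, push DZ → (q1, ε, DZ)
All input consumed; M is in state q1.

q1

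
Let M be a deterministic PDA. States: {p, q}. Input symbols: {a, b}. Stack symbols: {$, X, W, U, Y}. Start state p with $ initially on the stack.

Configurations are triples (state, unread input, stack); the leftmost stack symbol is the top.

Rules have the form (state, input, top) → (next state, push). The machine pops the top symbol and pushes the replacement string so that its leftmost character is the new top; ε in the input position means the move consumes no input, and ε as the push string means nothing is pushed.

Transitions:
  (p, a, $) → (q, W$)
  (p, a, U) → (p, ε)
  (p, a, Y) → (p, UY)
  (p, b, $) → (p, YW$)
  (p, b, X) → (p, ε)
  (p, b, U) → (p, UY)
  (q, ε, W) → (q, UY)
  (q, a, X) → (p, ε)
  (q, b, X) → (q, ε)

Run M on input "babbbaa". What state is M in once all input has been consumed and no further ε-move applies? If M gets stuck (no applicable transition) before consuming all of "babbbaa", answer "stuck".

p

(p, babbbaa, $) ⊢ (p, abbbaa, YW$) ⊢ (p, bbbaa, UYW$) ⊢ (p, bbaa, UYYW$) ⊢ (p, baa, UYYYW$) ⊢ (p, aa, UYYYYW$) ⊢ (p, a, YYYYW$) ⊢ (p, ε, UYYYYW$)
All input consumed; M is in state p.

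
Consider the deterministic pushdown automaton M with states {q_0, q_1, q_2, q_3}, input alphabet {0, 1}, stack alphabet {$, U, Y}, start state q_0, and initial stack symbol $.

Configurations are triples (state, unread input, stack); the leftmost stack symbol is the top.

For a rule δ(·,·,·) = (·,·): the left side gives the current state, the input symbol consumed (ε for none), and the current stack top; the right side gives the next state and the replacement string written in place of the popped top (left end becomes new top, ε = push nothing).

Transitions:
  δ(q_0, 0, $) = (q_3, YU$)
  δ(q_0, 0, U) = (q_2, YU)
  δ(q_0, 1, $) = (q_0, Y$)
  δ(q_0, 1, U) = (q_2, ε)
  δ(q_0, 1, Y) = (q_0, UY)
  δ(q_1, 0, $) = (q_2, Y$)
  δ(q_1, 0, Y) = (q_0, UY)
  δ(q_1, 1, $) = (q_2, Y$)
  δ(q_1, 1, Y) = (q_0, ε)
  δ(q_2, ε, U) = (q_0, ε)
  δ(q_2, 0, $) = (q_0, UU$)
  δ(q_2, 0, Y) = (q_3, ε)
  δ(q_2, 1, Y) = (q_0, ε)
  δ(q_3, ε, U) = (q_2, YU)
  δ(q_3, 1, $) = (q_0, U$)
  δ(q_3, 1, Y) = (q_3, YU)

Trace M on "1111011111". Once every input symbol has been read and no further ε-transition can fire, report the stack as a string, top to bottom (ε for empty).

(q_0, 1111011111, $)
  read 1, top $: go to q_0, push Y$ → (q_0, 111011111, Y$)
  read 1, top Y: go to q_0, push UY → (q_0, 11011111, UY$)
  read 1, top U: go to q_2, push ε → (q_2, 1011111, Y$)
  read 1, top Y: go to q_0, push ε → (q_0, 011111, $)
  read 0, top $: go to q_3, push YU$ → (q_3, 11111, YU$)
  read 1, top Y: go to q_3, push YU → (q_3, 1111, YUU$)
  read 1, top Y: go to q_3, push YU → (q_3, 111, YUUU$)
  read 1, top Y: go to q_3, push YU → (q_3, 11, YUUUU$)
  read 1, top Y: go to q_3, push YU → (q_3, 1, YUUUUU$)
  read 1, top Y: go to q_3, push YU → (q_3, ε, YUUUUUU$)
All input consumed in state q_3 with stack YUUUUUU$.

YUUUUUU$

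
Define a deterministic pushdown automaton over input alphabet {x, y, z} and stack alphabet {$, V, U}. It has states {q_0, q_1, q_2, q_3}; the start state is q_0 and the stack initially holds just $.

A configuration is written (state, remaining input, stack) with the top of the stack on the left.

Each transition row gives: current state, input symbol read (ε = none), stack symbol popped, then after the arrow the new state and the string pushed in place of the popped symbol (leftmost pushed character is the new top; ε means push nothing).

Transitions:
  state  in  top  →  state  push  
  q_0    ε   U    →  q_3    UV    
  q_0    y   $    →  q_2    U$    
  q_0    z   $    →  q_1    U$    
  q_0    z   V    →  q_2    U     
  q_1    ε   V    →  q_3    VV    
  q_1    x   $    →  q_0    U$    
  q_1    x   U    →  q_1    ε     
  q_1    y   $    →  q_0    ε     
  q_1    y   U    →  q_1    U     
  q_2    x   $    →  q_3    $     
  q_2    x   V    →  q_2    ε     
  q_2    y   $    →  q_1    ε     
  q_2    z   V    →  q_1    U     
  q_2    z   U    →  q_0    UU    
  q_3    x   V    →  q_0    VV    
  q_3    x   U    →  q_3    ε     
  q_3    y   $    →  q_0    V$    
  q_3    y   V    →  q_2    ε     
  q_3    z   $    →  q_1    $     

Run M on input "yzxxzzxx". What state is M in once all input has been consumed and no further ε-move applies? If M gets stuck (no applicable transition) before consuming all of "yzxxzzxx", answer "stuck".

(q_0, yzxxzzxx, $)
  read y, top $: go to q_2, push U$ → (q_2, zxxzzxx, U$)
  read z, top U: go to q_0, push UU → (q_0, xxzzxx, UU$)
  ε-move, top U: go to q_3, push UV → (q_3, xxzzxx, UVU$)
  read x, top U: go to q_3, push ε → (q_3, xzzxx, VU$)
  read x, top V: go to q_0, push VV → (q_0, zzxx, VVU$)
  read z, top V: go to q_2, push U → (q_2, zxx, UVU$)
  read z, top U: go to q_0, push UU → (q_0, xx, UUVU$)
  ε-move, top U: go to q_3, push UV → (q_3, xx, UVUVU$)
  read x, top U: go to q_3, push ε → (q_3, x, VUVU$)
  read x, top V: go to q_0, push VV → (q_0, ε, VVUVU$)
All input consumed; M is in state q_0.

q_0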